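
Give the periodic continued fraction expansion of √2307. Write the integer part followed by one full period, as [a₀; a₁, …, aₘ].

a₀ = ⌊√2307⌋ = 48.

[48; 32, 96]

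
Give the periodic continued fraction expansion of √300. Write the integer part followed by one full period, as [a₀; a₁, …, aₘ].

[17; 3, 8, 3, 34]

a₀ = ⌊√300⌋ = 17.
With m₀=0, d₀=1 and mₖ₊₁ = dₖaₖ − mₖ, dₖ₊₁ = (n − mₖ₊₁²)/dₖ, aₖ₊₁ = ⌊(a₀+mₖ₊₁)/dₖ₊₁⌋:
  k=1: m=17, d=11, a=3
  k=2: m=16, d=4, a=8
  k=3: m=16, d=11, a=3
  k=4: m=17, d=1, a=34
d=1 and a=2a₀=34 at k=4, so the next step gives (m, d) = (17, 11) again — its k=1 value — and the period has length 4.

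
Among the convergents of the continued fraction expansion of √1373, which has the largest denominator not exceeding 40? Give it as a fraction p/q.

√1373 = [37; 18, 1, 1, 18, 74, …] (period length 5).
Convergents:
  p_0/q_0 = 37/1
  p_1/q_1 = 667/18
  p_2/q_2 = 704/19
  p_3/q_3 = 1371/37
  p_4/q_4 = 25382/685
q_3 = 37 ≤ 40 < 685 = q_4, so the answer is 1371/37.

1371/37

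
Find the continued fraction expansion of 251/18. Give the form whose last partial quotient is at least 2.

[13; 1, 17]

251 = 13×18 + 17
18 = 1×17 + 1
17 = 17×1 + 0  (stop)
So 251/18 = [13; 1, 17].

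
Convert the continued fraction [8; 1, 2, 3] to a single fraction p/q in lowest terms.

Fold from the inside: start with 3/1.
  2 + 1/3 = 7/3
  1 + 3/7 = 10/7
  8 + 7/10 = 87/10

87/10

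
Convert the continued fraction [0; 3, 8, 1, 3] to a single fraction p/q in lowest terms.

Fold from the inside: start with 3/1.
  1 + 1/3 = 4/3
  8 + 3/4 = 35/4
  3 + 4/35 = 109/35
  0 + 35/109 = 35/109

35/109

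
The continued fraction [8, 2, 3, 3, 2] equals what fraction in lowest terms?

447/53

Using pₖ = aₖpₖ₋₁ + pₖ₋₂ and qₖ = aₖqₖ₋₁ + qₖ₋₂:
  k=0: a=8, p=8, q=1
  k=1: a=2, p=17, q=2
  k=2: a=3, p=59, q=7
  k=3: a=3, p=194, q=23
  k=4: a=2, p=447, q=53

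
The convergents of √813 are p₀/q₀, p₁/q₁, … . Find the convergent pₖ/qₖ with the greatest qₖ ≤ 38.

√813 = [28; 1, 1, 18, 1, 1, 56, …] (period length 6).
Convergents:
  p_0/q_0 = 28/1
  p_1/q_1 = 29/1
  p_2/q_2 = 57/2
  p_3/q_3 = 1055/37
  p_4/q_4 = 1112/39
q_3 = 37 ≤ 38 < 39 = q_4, so the answer is 1055/37.

1055/37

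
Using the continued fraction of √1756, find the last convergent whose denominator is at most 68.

880/21

√1756 = [41; 1, 9, 2, 20, 2, 9, 1, 82, …] (period length 8).
Convergents:
  p_0/q_0 = 41/1
  p_1/q_1 = 42/1
  p_2/q_2 = 419/10
  p_3/q_3 = 880/21
  p_4/q_4 = 18019/430
q_3 = 21 ≤ 68 < 430 = q_4, so the answer is 880/21.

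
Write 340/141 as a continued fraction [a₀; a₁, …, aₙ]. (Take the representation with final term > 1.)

[2; 2, 2, 3, 8]

340 = 2×141 + 58
141 = 2×58 + 25
58 = 2×25 + 8
25 = 3×8 + 1
8 = 8×1 + 0  (stop)
So 340/141 = [2; 2, 2, 3, 8].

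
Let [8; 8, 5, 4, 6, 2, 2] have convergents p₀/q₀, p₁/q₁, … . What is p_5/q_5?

18827/2318

Using pₖ = aₖpₖ₋₁ + pₖ₋₂, qₖ = aₖqₖ₋₁ + qₖ₋₂ (with p₋₁=1, p₋₂=0, q₋₁=0, q₋₂=1):
  k=0: a=8, p=8, q=1
  k=1: a=8, p=65, q=8
  k=2: a=5, p=333, q=41
  k=3: a=4, p=1397, q=172
  k=4: a=6, p=8715, q=1073
  k=5: a=2, p=18827, q=2318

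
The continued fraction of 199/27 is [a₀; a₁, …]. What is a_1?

2

199 = 7·27 + 10   →  a_0 = 7
27 = 2·10 + 7   →  a_1 = 2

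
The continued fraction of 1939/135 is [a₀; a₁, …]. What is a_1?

1939 = 14·135 + 49   →  a_0 = 14
135 = 2·49 + 37   →  a_1 = 2

2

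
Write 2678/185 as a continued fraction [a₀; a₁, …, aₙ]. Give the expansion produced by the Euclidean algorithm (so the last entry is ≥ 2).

[14; 2, 9, 1, 3, 2]

2678 = 14×185 + 88
185 = 2×88 + 9
88 = 9×9 + 7
9 = 1×7 + 2
7 = 3×2 + 1
2 = 2×1 + 0  (stop)
So 2678/185 = [14; 2, 9, 1, 3, 2].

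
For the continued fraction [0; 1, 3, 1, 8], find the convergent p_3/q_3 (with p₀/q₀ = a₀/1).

Using pₖ = aₖpₖ₋₁ + pₖ₋₂, qₖ = aₖqₖ₋₁ + qₖ₋₂ (with p₋₁=1, p₋₂=0, q₋₁=0, q₋₂=1):
  k=0: a=0, p=0, q=1
  k=1: a=1, p=1, q=1
  k=2: a=3, p=3, q=4
  k=3: a=1, p=4, q=5

4/5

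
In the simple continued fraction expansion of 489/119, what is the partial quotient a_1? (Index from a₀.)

9

489 = 4·119 + 13   →  a_0 = 4
119 = 9·13 + 2   →  a_1 = 9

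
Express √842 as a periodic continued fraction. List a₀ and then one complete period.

a₀ = ⌊√842⌋ = 29.

[29; 58]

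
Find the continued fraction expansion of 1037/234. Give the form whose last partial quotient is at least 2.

1037 = 4·234 + 101
234 = 2·101 + 32
101 = 3·32 + 5
32 = 6·5 + 2
5 = 2·2 + 1
2 = 2·1 + 0  (stop)
So 1037/234 = [4; 2, 3, 6, 2, 2].

[4; 2, 3, 6, 2, 2]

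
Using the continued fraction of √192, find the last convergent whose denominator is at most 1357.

√192 = [13; 1, 5, 1, 26, …] (period length 4).
Convergents:
  p_0/q_0 = 13/1
  p_1/q_1 = 14/1
  p_2/q_2 = 83/6
  p_3/q_3 = 97/7
  p_4/q_4 = 2605/188
  p_5/q_5 = 2702/195
  p_6/q_6 = 16115/1163
  p_7/q_7 = 18817/1358
q_6 = 1163 ≤ 1357 < 1358 = q_7, so the answer is 16115/1163.

16115/1163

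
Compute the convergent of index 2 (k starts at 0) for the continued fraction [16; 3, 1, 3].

65/4

Using pₖ = aₖpₖ₋₁ + pₖ₋₂, qₖ = aₖqₖ₋₁ + qₖ₋₂ (with p₋₁=1, p₋₂=0, q₋₁=0, q₋₂=1):
  k=0: a=16, p=16, q=1
  k=1: a=3, p=49, q=3
  k=2: a=1, p=65, q=4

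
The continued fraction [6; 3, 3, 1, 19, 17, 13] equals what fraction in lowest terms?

360928/57223

Fold from the inside: start with 13/1.
  17 + 1/13 = 222/13
  19 + 13/222 = 4231/222
  1 + 222/4231 = 4453/4231
  3 + 4231/4453 = 17590/4453
  3 + 4453/17590 = 57223/17590
  6 + 17590/57223 = 360928/57223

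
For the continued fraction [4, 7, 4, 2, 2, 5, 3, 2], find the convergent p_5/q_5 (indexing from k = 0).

Using pₖ = aₖpₖ₋₁ + pₖ₋₂, qₖ = aₖqₖ₋₁ + qₖ₋₂ (with p₋₁=1, p₋₂=0, q₋₁=0, q₋₂=1):
  k=0: a=4, p=4, q=1
  k=1: a=7, p=29, q=7
  k=2: a=4, p=120, q=29
  k=3: a=2, p=269, q=65
  k=4: a=2, p=658, q=159
  k=5: a=5, p=3559, q=860

3559/860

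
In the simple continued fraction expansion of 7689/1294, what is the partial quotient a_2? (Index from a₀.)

7689 = 5·1294 + 1219   →  a_0 = 5
1294 = 1·1219 + 75   →  a_1 = 1
1219 = 16·75 + 19   →  a_2 = 16

16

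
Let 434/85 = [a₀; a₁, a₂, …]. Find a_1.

434 = 5·85 + 9   →  a_0 = 5
85 = 9·9 + 4   →  a_1 = 9

9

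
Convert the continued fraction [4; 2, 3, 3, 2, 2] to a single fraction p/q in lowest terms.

Fold from the inside: start with 2/1.
  2 + 1/2 = 5/2
  3 + 2/5 = 17/5
  3 + 5/17 = 56/17
  2 + 17/56 = 129/56
  4 + 56/129 = 572/129

572/129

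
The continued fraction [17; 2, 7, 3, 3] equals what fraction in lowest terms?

2725/156

Fold from the inside: start with 3/1.
  3 + 1/3 = 10/3
  7 + 3/10 = 73/10
  2 + 10/73 = 156/73
  17 + 73/156 = 2725/156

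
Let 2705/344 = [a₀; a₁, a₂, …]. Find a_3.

3

2705 = 7·344 + 297   →  a_0 = 7
344 = 1·297 + 47   →  a_1 = 1
297 = 6·47 + 15   →  a_2 = 6
47 = 3·15 + 2   →  a_3 = 3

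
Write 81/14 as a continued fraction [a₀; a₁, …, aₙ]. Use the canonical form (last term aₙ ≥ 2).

[5; 1, 3, 1, 2]

81 = 5*14 + 11
14 = 1*11 + 3
11 = 3*3 + 2
3 = 1*2 + 1
2 = 2*1 + 0  (stop)
So 81/14 = [5; 1, 3, 1, 2].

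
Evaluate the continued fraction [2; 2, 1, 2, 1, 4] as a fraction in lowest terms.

123/52

Using pₖ = aₖpₖ₋₁ + pₖ₋₂ and qₖ = aₖqₖ₋₁ + qₖ₋₂:
  k=0: a=2, p=2, q=1
  k=1: a=2, p=5, q=2
  k=2: a=1, p=7, q=3
  k=3: a=2, p=19, q=8
  k=4: a=1, p=26, q=11
  k=5: a=4, p=123, q=52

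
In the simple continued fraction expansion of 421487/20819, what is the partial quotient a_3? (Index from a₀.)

421487 = 20·20819 + 5107   →  a_0 = 20
20819 = 4·5107 + 391   →  a_1 = 4
5107 = 13·391 + 24   →  a_2 = 13
391 = 16·24 + 7   →  a_3 = 16

16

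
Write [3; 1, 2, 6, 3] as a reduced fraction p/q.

Using pₖ = aₖpₖ₋₁ + pₖ₋₂ and qₖ = aₖqₖ₋₁ + qₖ₋₂:
  k=0: a=3, p=3, q=1
  k=1: a=1, p=4, q=1
  k=2: a=2, p=11, q=3
  k=3: a=6, p=70, q=19
  k=4: a=3, p=221, q=60

221/60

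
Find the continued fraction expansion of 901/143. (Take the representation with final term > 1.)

901 = 6×143 + 43
143 = 3×43 + 14
43 = 3×14 + 1
14 = 14×1 + 0  (stop)
So 901/143 = [6; 3, 3, 14].

[6; 3, 3, 14]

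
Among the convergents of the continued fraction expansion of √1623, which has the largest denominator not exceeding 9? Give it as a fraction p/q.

√1623 = [40; 3, 2, 26, 2, 3, 80, …] (period length 6).
Convergents:
  p_0/q_0 = 40/1
  p_1/q_1 = 121/3
  p_2/q_2 = 282/7
  p_3/q_3 = 7453/185
q_2 = 7 ≤ 9 < 185 = q_3, so the answer is 282/7.

282/7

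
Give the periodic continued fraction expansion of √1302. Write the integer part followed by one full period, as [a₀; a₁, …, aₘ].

[36; 12, 72]

a₀ = ⌊√1302⌋ = 36.
With m₀=0, d₀=1 and mₖ₊₁ = dₖaₖ − mₖ, dₖ₊₁ = (n − mₖ₊₁²)/dₖ, aₖ₊₁ = ⌊(a₀+mₖ₊₁)/dₖ₊₁⌋:
  k=1: m=36, d=6, a=12
  k=2: m=36, d=1, a=72
d=1 and a=2a₀=72 at k=2, so the next step gives (m, d) = (36, 6) again — its k=1 value — and the period has length 2.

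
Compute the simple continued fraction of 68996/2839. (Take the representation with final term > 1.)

68996 = 24*2839 + 860
2839 = 3*860 + 259
860 = 3*259 + 83
259 = 3*83 + 10
83 = 8*10 + 3
10 = 3*3 + 1
3 = 3*1 + 0  (stop)
So 68996/2839 = [24; 3, 3, 3, 8, 3, 3].

[24; 3, 3, 3, 8, 3, 3]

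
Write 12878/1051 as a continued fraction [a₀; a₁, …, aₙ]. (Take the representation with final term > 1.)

[12; 3, 1, 19, 2, 6]

12878 = 12*1051 + 266
1051 = 3*266 + 253
266 = 1*253 + 13
253 = 19*13 + 6
13 = 2*6 + 1
6 = 6*1 + 0  (stop)
So 12878/1051 = [12; 3, 1, 19, 2, 6].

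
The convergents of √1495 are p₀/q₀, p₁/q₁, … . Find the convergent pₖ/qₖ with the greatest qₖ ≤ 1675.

√1495 = [38; 1, 1, 1, 76, …] (period length 4).
Convergents:
  p_0/q_0 = 38/1
  p_1/q_1 = 39/1
  p_2/q_2 = 77/2
  p_3/q_3 = 116/3
  p_4/q_4 = 8893/230
  p_5/q_5 = 9009/233
  p_6/q_6 = 17902/463
  p_7/q_7 = 26911/696
  p_8/q_8 = 2063138/53359
q_7 = 696 ≤ 1675 < 53359 = q_8, so the answer is 26911/696.

26911/696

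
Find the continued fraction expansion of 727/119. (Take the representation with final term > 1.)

[6; 9, 6, 2]

727 = 6*119 + 13
119 = 9*13 + 2
13 = 6*2 + 1
2 = 2*1 + 0  (stop)
So 727/119 = [6; 9, 6, 2].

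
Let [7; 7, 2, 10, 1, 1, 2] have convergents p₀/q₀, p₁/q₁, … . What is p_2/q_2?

107/15

Using pₖ = aₖpₖ₋₁ + pₖ₋₂, qₖ = aₖqₖ₋₁ + qₖ₋₂ (with p₋₁=1, p₋₂=0, q₋₁=0, q₋₂=1):
  k=0: a=7, p=7, q=1
  k=1: a=7, p=50, q=7
  k=2: a=2, p=107, q=15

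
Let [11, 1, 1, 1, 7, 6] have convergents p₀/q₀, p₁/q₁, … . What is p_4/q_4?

Using pₖ = aₖpₖ₋₁ + pₖ₋₂, qₖ = aₖqₖ₋₁ + qₖ₋₂ (with p₋₁=1, p₋₂=0, q₋₁=0, q₋₂=1):
  k=0: a=11, p=11, q=1
  k=1: a=1, p=12, q=1
  k=2: a=1, p=23, q=2
  k=3: a=1, p=35, q=3
  k=4: a=7, p=268, q=23

268/23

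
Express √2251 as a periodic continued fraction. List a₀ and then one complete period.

a₀ = ⌊√2251⌋ = 47.
With m₀=0, d₀=1 and mₖ₊₁ = dₖaₖ − mₖ, dₖ₊₁ = (n − mₖ₊₁²)/dₖ, aₖ₊₁ = ⌊(a₀+mₖ₊₁)/dₖ₊₁⌋:
  k=1: m=47, d=42, a=2
  k=2: m=37, d=21, a=4
  k=3: m=47, d=2, a=47
  k=4: m=47, d=21, a=4
  k=5: m=37, d=42, a=2
  k=6: m=47, d=1, a=94
d=1 and a=2a₀=94 at k=6, so the next step gives (m, d) = (47, 42) again — its k=1 value — and the period has length 6.

[47; 2, 4, 47, 4, 2, 94]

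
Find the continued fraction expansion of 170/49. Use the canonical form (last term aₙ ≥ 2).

[3; 2, 7, 1, 2]

170 = 3*49 + 23
49 = 2*23 + 3
23 = 7*3 + 2
3 = 1*2 + 1
2 = 2*1 + 0  (stop)
So 170/49 = [3; 2, 7, 1, 2].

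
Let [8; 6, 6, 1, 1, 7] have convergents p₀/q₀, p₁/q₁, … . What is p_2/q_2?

302/37

Using pₖ = aₖpₖ₋₁ + pₖ₋₂, qₖ = aₖqₖ₋₁ + qₖ₋₂ (with p₋₁=1, p₋₂=0, q₋₁=0, q₋₂=1):
  k=0: a=8, p=8, q=1
  k=1: a=6, p=49, q=6
  k=2: a=6, p=302, q=37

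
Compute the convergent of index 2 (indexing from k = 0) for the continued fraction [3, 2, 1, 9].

Using pₖ = aₖpₖ₋₁ + pₖ₋₂, qₖ = aₖqₖ₋₁ + qₖ₋₂ (with p₋₁=1, p₋₂=0, q₋₁=0, q₋₂=1):
  k=0: a=3, p=3, q=1
  k=1: a=2, p=7, q=2
  k=2: a=1, p=10, q=3

10/3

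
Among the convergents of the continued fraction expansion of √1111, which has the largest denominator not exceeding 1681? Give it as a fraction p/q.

√1111 = [33; 3, 66, …] (period length 2).
Convergents:
  p_0/q_0 = 33/1
  p_1/q_1 = 100/3
  p_2/q_2 = 6633/199
  p_3/q_3 = 19999/600
  p_4/q_4 = 1326567/39799
q_3 = 600 ≤ 1681 < 39799 = q_4, so the answer is 19999/600.

19999/600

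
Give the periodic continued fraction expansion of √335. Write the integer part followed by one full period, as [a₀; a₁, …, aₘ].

[18; 3, 3, 3, 36]

a₀ = ⌊√335⌋ = 18.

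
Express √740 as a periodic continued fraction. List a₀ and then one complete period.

a₀ = ⌊√740⌋ = 27.
With m₀=0, d₀=1 and mₖ₊₁ = dₖaₖ − mₖ, dₖ₊₁ = (n − mₖ₊₁²)/dₖ, aₖ₊₁ = ⌊(a₀+mₖ₊₁)/dₖ₊₁⌋:
  k=1: m=27, d=11, a=4
  k=2: m=17, d=41, a=1
  k=3: m=24, d=4, a=12
  k=4: m=24, d=41, a=1
  k=5: m=17, d=11, a=4
  k=6: m=27, d=1, a=54
d=1 and a=2a₀=54 at k=6, so the next step gives (m, d) = (27, 11) again — its k=1 value — and the period has length 6.

[27; 4, 1, 12, 1, 4, 54]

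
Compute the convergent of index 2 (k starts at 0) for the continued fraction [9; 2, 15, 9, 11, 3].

Using pₖ = aₖpₖ₋₁ + pₖ₋₂, qₖ = aₖqₖ₋₁ + qₖ₋₂ (with p₋₁=1, p₋₂=0, q₋₁=0, q₋₂=1):
  k=0: a=9, p=9, q=1
  k=1: a=2, p=19, q=2
  k=2: a=15, p=294, q=31

294/31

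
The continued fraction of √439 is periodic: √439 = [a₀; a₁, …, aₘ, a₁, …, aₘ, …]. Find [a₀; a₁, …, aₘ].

[20; 1, 19, 1, 40]

a₀ = ⌊√439⌋ = 20.
With m₀=0, d₀=1 and mₖ₊₁ = dₖaₖ − mₖ, dₖ₊₁ = (n − mₖ₊₁²)/dₖ, aₖ₊₁ = ⌊(a₀+mₖ₊₁)/dₖ₊₁⌋:
  k=1: m=20, d=39, a=1
  k=2: m=19, d=2, a=19
  k=3: m=19, d=39, a=1
  k=4: m=20, d=1, a=40
d=1 and a=2a₀=40 at k=4, so the next step gives (m, d) = (20, 39) again — its k=1 value — and the period has length 4.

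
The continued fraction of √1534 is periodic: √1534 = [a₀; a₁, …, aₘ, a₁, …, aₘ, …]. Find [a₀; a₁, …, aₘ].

a₀ = ⌊√1534⌋ = 39.

[39; 6, 78]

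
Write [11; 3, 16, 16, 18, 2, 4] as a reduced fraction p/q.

Fold from the inside: start with 4/1.
  2 + 1/4 = 9/4
  18 + 4/9 = 166/9
  16 + 9/166 = 2665/166
  16 + 166/2665 = 42806/2665
  3 + 2665/42806 = 131083/42806
  11 + 42806/131083 = 1484719/131083

1484719/131083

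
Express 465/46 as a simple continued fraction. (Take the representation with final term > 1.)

[10; 9, 5]

465 = 10×46 + 5
46 = 9×5 + 1
5 = 5×1 + 0  (stop)
So 465/46 = [10; 9, 5].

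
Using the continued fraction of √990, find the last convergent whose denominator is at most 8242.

110943/3526

√990 = [31; 2, 6, 2, 62, …] (period length 4).
Convergents:
  p_0/q_0 = 31/1
  p_1/q_1 = 63/2
  p_2/q_2 = 409/13
  p_3/q_3 = 881/28
  p_4/q_4 = 55031/1749
  p_5/q_5 = 110943/3526
  p_6/q_6 = 720689/22905
q_5 = 3526 ≤ 8242 < 22905 = q_6, so the answer is 110943/3526.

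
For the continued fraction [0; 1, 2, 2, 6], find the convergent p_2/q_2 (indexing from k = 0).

2/3

Using pₖ = aₖpₖ₋₁ + pₖ₋₂, qₖ = aₖqₖ₋₁ + qₖ₋₂ (with p₋₁=1, p₋₂=0, q₋₁=0, q₋₂=1):
  k=0: a=0, p=0, q=1
  k=1: a=1, p=1, q=1
  k=2: a=2, p=2, q=3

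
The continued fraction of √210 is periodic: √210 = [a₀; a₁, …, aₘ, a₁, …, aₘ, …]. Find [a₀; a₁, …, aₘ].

a₀ = ⌊√210⌋ = 14.
With m₀=0, d₀=1 and mₖ₊₁ = dₖaₖ − mₖ, dₖ₊₁ = (n − mₖ₊₁²)/dₖ, aₖ₊₁ = ⌊(a₀+mₖ₊₁)/dₖ₊₁⌋:
  k=1: m=14, d=14, a=2
  k=2: m=14, d=1, a=28
d=1 and a=2a₀=28 at k=2, so the next step gives (m, d) = (14, 14) again — its k=1 value — and the period has length 2.

[14; 2, 28]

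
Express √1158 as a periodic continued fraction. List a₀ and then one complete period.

a₀ = ⌊√1158⌋ = 34.
With m₀=0, d₀=1 and mₖ₊₁ = dₖaₖ − mₖ, dₖ₊₁ = (n − mₖ₊₁²)/dₖ, aₖ₊₁ = ⌊(a₀+mₖ₊₁)/dₖ₊₁⌋:
  k=1: m=34, d=2, a=34
  k=2: m=34, d=1, a=68
d=1 and a=2a₀=68 at k=2, so the next step gives (m, d) = (34, 2) again — its k=1 value — and the period has length 2.

[34; 34, 68]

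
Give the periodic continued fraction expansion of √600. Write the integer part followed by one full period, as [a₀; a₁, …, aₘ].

a₀ = ⌊√600⌋ = 24.
With m₀=0, d₀=1 and mₖ₊₁ = dₖaₖ − mₖ, dₖ₊₁ = (n − mₖ₊₁²)/dₖ, aₖ₊₁ = ⌊(a₀+mₖ₊₁)/dₖ₊₁⌋:
  k=1: m=24, d=24, a=2
  k=2: m=24, d=1, a=48
d=1 and a=2a₀=48 at k=2, so the next step gives (m, d) = (24, 24) again — its k=1 value — and the period has length 2.

[24; 2, 48]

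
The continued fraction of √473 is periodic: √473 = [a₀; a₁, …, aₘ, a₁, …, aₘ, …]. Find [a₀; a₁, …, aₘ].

[21; 1, 2, 1, 42]

a₀ = ⌊√473⌋ = 21.
With m₀=0, d₀=1 and mₖ₊₁ = dₖaₖ − mₖ, dₖ₊₁ = (n − mₖ₊₁²)/dₖ, aₖ₊₁ = ⌊(a₀+mₖ₊₁)/dₖ₊₁⌋:
  k=1: m=21, d=32, a=1
  k=2: m=11, d=11, a=2
  k=3: m=11, d=32, a=1
  k=4: m=21, d=1, a=42
d=1 and a=2a₀=42 at k=4, so the next step gives (m, d) = (21, 32) again — its k=1 value — and the period has length 4.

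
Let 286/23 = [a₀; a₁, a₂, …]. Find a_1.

286 = 12·23 + 10   →  a_0 = 12
23 = 2·10 + 3   →  a_1 = 2

2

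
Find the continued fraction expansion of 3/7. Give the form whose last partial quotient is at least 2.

[0; 2, 3]

3 = 0·7 + 3
7 = 2·3 + 1
3 = 3·1 + 0  (stop)
So 3/7 = [0; 2, 3].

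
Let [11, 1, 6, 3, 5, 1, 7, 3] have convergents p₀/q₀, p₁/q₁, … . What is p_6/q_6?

Using pₖ = aₖpₖ₋₁ + pₖ₋₂, qₖ = aₖqₖ₋₁ + qₖ₋₂ (with p₋₁=1, p₋₂=0, q₋₁=0, q₋₂=1):
  k=0: a=11, p=11, q=1
  k=1: a=1, p=12, q=1
  k=2: a=6, p=83, q=7
  k=3: a=3, p=261, q=22
  k=4: a=5, p=1388, q=117
  k=5: a=1, p=1649, q=139
  k=6: a=7, p=12931, q=1090

12931/1090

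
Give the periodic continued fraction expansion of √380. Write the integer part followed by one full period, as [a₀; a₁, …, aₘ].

a₀ = ⌊√380⌋ = 19.
With m₀=0, d₀=1 and mₖ₊₁ = dₖaₖ − mₖ, dₖ₊₁ = (n − mₖ₊₁²)/dₖ, aₖ₊₁ = ⌊(a₀+mₖ₊₁)/dₖ₊₁⌋:
  k=1: m=19, d=19, a=2
  k=2: m=19, d=1, a=38
d=1 and a=2a₀=38 at k=2, so the next step gives (m, d) = (19, 19) again — its k=1 value — and the period has length 2.

[19; 2, 38]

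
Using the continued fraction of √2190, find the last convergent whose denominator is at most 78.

3463/74

√2190 = [46; 1, 3, 1, 14, 1, 3, 1, 92, …] (period length 8).
Convergents:
  p_0/q_0 = 46/1
  p_1/q_1 = 47/1
  p_2/q_2 = 187/4
  p_3/q_3 = 234/5
  p_4/q_4 = 3463/74
  p_5/q_5 = 3697/79
q_4 = 74 ≤ 78 < 79 = q_5, so the answer is 3463/74.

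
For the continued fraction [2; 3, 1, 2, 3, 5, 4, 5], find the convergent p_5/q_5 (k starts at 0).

445/196

Using pₖ = aₖpₖ₋₁ + pₖ₋₂, qₖ = aₖqₖ₋₁ + qₖ₋₂ (with p₋₁=1, p₋₂=0, q₋₁=0, q₋₂=1):
  k=0: a=2, p=2, q=1
  k=1: a=3, p=7, q=3
  k=2: a=1, p=9, q=4
  k=3: a=2, p=25, q=11
  k=4: a=3, p=84, q=37
  k=5: a=5, p=445, q=196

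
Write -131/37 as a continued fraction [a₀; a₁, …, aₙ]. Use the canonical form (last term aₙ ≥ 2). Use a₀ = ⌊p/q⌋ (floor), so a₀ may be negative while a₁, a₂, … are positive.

-131 = -4·37 + 17
37 = 2·17 + 3
17 = 5·3 + 2
3 = 1·2 + 1
2 = 2·1 + 0  (stop)
So -131/37 = [-4; 2, 5, 1, 2].

[-4; 2, 5, 1, 2]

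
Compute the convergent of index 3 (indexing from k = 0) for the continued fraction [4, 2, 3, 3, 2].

102/23

Using pₖ = aₖpₖ₋₁ + pₖ₋₂, qₖ = aₖqₖ₋₁ + qₖ₋₂ (with p₋₁=1, p₋₂=0, q₋₁=0, q₋₂=1):
  k=0: a=4, p=4, q=1
  k=1: a=2, p=9, q=2
  k=2: a=3, p=31, q=7
  k=3: a=3, p=102, q=23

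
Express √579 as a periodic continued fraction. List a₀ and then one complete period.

[24; 16, 48]

a₀ = ⌊√579⌋ = 24.
With m₀=0, d₀=1 and mₖ₊₁ = dₖaₖ − mₖ, dₖ₊₁ = (n − mₖ₊₁²)/dₖ, aₖ₊₁ = ⌊(a₀+mₖ₊₁)/dₖ₊₁⌋:
  k=1: m=24, d=3, a=16
  k=2: m=24, d=1, a=48
d=1 and a=2a₀=48 at k=2, so the next step gives (m, d) = (24, 3) again — its k=1 value — and the period has length 2.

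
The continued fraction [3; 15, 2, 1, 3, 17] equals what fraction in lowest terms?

Using pₖ = aₖpₖ₋₁ + pₖ₋₂ and qₖ = aₖqₖ₋₁ + qₖ₋₂:
  k=0: a=3, p=3, q=1
  k=1: a=15, p=46, q=15
  k=2: a=2, p=95, q=31
  k=3: a=1, p=141, q=46
  k=4: a=3, p=518, q=169
  k=5: a=17, p=8947, q=2919

8947/2919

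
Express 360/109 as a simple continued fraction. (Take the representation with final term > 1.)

360 = 3×109 + 33
109 = 3×33 + 10
33 = 3×10 + 3
10 = 3×3 + 1
3 = 3×1 + 0  (stop)
So 360/109 = [3; 3, 3, 3, 3].

[3; 3, 3, 3, 3]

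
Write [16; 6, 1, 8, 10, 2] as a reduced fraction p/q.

Fold from the inside: start with 2/1.
  10 + 1/2 = 21/2
  8 + 2/21 = 170/21
  1 + 21/170 = 191/170
  6 + 170/191 = 1316/191
  16 + 191/1316 = 21247/1316

21247/1316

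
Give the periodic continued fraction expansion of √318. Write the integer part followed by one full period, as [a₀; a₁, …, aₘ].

a₀ = ⌊√318⌋ = 17.
With m₀=0, d₀=1 and mₖ₊₁ = dₖaₖ − mₖ, dₖ₊₁ = (n − mₖ₊₁²)/dₖ, aₖ₊₁ = ⌊(a₀+mₖ₊₁)/dₖ₊₁⌋:
  k=1: m=17, d=29, a=1
  k=2: m=12, d=6, a=4
  k=3: m=12, d=29, a=1
  k=4: m=17, d=1, a=34
d=1 and a=2a₀=34 at k=4, so the next step gives (m, d) = (17, 29) again — its k=1 value — and the period has length 4.

[17; 1, 4, 1, 34]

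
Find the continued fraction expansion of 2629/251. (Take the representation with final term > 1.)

[10; 2, 9, 6, 2]

2629 = 10×251 + 119
251 = 2×119 + 13
119 = 9×13 + 2
13 = 6×2 + 1
2 = 2×1 + 0  (stop)
So 2629/251 = [10; 2, 9, 6, 2].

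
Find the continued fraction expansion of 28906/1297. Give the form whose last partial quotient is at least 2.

[22; 3, 2, 18, 10]

28906 = 22×1297 + 372
1297 = 3×372 + 181
372 = 2×181 + 10
181 = 18×10 + 1
10 = 10×1 + 0  (stop)
So 28906/1297 = [22; 3, 2, 18, 10].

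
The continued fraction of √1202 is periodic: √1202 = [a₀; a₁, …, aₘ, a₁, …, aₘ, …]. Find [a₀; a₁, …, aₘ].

a₀ = ⌊√1202⌋ = 34.
With m₀=0, d₀=1 and mₖ₊₁ = dₖaₖ − mₖ, dₖ₊₁ = (n − mₖ₊₁²)/dₖ, aₖ₊₁ = ⌊(a₀+mₖ₊₁)/dₖ₊₁⌋:
  k=1: m=34, d=46, a=1
  k=2: m=12, d=23, a=2
  k=3: m=34, d=2, a=34
  k=4: m=34, d=23, a=2
  k=5: m=12, d=46, a=1
  k=6: m=34, d=1, a=68
d=1 and a=2a₀=68 at k=6, so the next step gives (m, d) = (34, 46) again — its k=1 value — and the period has length 6.

[34; 1, 2, 34, 2, 1, 68]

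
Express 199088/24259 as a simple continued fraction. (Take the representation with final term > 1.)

[8; 4, 1, 5, 9, 8, 5, 2]

199088 = 8·24259 + 5016
24259 = 4·5016 + 4195
5016 = 1·4195 + 821
4195 = 5·821 + 90
821 = 9·90 + 11
90 = 8·11 + 2
11 = 5·2 + 1
2 = 2·1 + 0  (stop)
So 199088/24259 = [8; 4, 1, 5, 9, 8, 5, 2].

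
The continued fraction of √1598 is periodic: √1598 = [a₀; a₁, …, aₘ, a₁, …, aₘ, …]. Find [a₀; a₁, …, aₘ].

a₀ = ⌊√1598⌋ = 39.

[39; 1, 38, 1, 78]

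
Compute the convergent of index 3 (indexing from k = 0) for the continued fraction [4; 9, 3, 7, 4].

842/205

Using pₖ = aₖpₖ₋₁ + pₖ₋₂, qₖ = aₖqₖ₋₁ + qₖ₋₂ (with p₋₁=1, p₋₂=0, q₋₁=0, q₋₂=1):
  k=0: a=4, p=4, q=1
  k=1: a=9, p=37, q=9
  k=2: a=3, p=115, q=28
  k=3: a=7, p=842, q=205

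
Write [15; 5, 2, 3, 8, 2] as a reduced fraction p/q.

10143/668

Fold from the inside: start with 2/1.
  8 + 1/2 = 17/2
  3 + 2/17 = 53/17
  2 + 17/53 = 123/53
  5 + 53/123 = 668/123
  15 + 123/668 = 10143/668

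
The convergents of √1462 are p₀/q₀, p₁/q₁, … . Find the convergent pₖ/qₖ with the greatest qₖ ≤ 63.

√1462 = [38; 4, 4, 4, 76, …] (period length 4).
Convergents:
  p_0/q_0 = 38/1
  p_1/q_1 = 153/4
  p_2/q_2 = 650/17
  p_3/q_3 = 2753/72
q_2 = 17 ≤ 63 < 72 = q_3, so the answer is 650/17.

650/17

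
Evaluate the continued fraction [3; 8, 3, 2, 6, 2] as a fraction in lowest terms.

2509/804

Fold from the inside: start with 2/1.
  6 + 1/2 = 13/2
  2 + 2/13 = 28/13
  3 + 13/28 = 97/28
  8 + 28/97 = 804/97
  3 + 97/804 = 2509/804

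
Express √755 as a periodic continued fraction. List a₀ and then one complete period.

a₀ = ⌊√755⌋ = 27.
With m₀=0, d₀=1 and mₖ₊₁ = dₖaₖ − mₖ, dₖ₊₁ = (n − mₖ₊₁²)/dₖ, aₖ₊₁ = ⌊(a₀+mₖ₊₁)/dₖ₊₁⌋:
  k=1: m=27, d=26, a=2
  k=2: m=25, d=5, a=10
  k=3: m=25, d=26, a=2
  k=4: m=27, d=1, a=54
d=1 and a=2a₀=54 at k=4, so the next step gives (m, d) = (27, 26) again — its k=1 value — and the period has length 4.

[27; 2, 10, 2, 54]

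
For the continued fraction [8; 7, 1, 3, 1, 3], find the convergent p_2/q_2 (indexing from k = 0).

65/8

Using pₖ = aₖpₖ₋₁ + pₖ₋₂, qₖ = aₖqₖ₋₁ + qₖ₋₂ (with p₋₁=1, p₋₂=0, q₋₁=0, q₋₂=1):
  k=0: a=8, p=8, q=1
  k=1: a=7, p=57, q=7
  k=2: a=1, p=65, q=8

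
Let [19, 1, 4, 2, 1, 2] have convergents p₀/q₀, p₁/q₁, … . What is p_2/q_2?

99/5

Using pₖ = aₖpₖ₋₁ + pₖ₋₂, qₖ = aₖqₖ₋₁ + qₖ₋₂ (with p₋₁=1, p₋₂=0, q₋₁=0, q₋₂=1):
  k=0: a=19, p=19, q=1
  k=1: a=1, p=20, q=1
  k=2: a=4, p=99, q=5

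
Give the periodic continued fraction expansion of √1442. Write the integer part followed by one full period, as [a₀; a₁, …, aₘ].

a₀ = ⌊√1442⌋ = 37.
With m₀=0, d₀=1 and mₖ₊₁ = dₖaₖ − mₖ, dₖ₊₁ = (n − mₖ₊₁²)/dₖ, aₖ₊₁ = ⌊(a₀+mₖ₊₁)/dₖ₊₁⌋:
  k=1: m=37, d=73, a=1
  k=2: m=36, d=2, a=36
  k=3: m=36, d=73, a=1
  k=4: m=37, d=1, a=74
d=1 and a=2a₀=74 at k=4, so the next step gives (m, d) = (37, 73) again — its k=1 value — and the period has length 4.

[37; 1, 36, 1, 74]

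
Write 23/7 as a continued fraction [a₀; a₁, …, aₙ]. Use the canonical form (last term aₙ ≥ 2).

23 = 3·7 + 2
7 = 3·2 + 1
2 = 2·1 + 0  (stop)
So 23/7 = [3; 3, 2].

[3; 3, 2]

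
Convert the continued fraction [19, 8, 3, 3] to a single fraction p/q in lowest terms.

1587/83

Fold from the inside: start with 3/1.
  3 + 1/3 = 10/3
  8 + 3/10 = 83/10
  19 + 10/83 = 1587/83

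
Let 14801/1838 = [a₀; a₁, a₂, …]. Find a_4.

14801 = 8·1838 + 97   →  a_0 = 8
1838 = 18·97 + 92   →  a_1 = 18
97 = 1·92 + 5   →  a_2 = 1
92 = 18·5 + 2   →  a_3 = 18
5 = 2·2 + 1   →  a_4 = 2

2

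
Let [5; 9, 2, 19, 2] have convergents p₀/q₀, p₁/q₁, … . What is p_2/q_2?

97/19

Using pₖ = aₖpₖ₋₁ + pₖ₋₂, qₖ = aₖqₖ₋₁ + qₖ₋₂ (with p₋₁=1, p₋₂=0, q₋₁=0, q₋₂=1):
  k=0: a=5, p=5, q=1
  k=1: a=9, p=46, q=9
  k=2: a=2, p=97, q=19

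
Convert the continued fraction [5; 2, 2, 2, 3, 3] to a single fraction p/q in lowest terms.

731/135

Fold from the inside: start with 3/1.
  3 + 1/3 = 10/3
  2 + 3/10 = 23/10
  2 + 10/23 = 56/23
  2 + 23/56 = 135/56
  5 + 56/135 = 731/135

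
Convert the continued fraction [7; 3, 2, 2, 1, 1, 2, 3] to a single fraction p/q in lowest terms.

Using pₖ = aₖpₖ₋₁ + pₖ₋₂ and qₖ = aₖqₖ₋₁ + qₖ₋₂:
  k=0: a=7, p=7, q=1
  k=1: a=3, p=22, q=3
  k=2: a=2, p=51, q=7
  k=3: a=2, p=124, q=17
  k=4: a=1, p=175, q=24
  k=5: a=1, p=299, q=41
  k=6: a=2, p=773, q=106
  k=7: a=3, p=2618, q=359

2618/359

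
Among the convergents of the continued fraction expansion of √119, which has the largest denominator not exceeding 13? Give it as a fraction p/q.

120/11

√119 = [10; 1, 9, 1, 20, …] (period length 4).
Convergents:
  p_0/q_0 = 10/1
  p_1/q_1 = 11/1
  p_2/q_2 = 109/10
  p_3/q_3 = 120/11
  p_4/q_4 = 2509/230
q_3 = 11 ≤ 13 < 230 = q_4, so the answer is 120/11.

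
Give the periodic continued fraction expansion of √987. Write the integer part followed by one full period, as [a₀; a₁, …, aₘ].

[31; 2, 2, 2, 62]

a₀ = ⌊√987⌋ = 31.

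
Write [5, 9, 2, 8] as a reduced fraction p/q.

822/161

Using pₖ = aₖpₖ₋₁ + pₖ₋₂ and qₖ = aₖqₖ₋₁ + qₖ₋₂:
  k=0: a=5, p=5, q=1
  k=1: a=9, p=46, q=9
  k=2: a=2, p=97, q=19
  k=3: a=8, p=822, q=161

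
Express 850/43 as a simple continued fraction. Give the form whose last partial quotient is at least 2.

[19; 1, 3, 3, 3]

850 = 19*43 + 33
43 = 1*33 + 10
33 = 3*10 + 3
10 = 3*3 + 1
3 = 3*1 + 0  (stop)
So 850/43 = [19; 1, 3, 3, 3].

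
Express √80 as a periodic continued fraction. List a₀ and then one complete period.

a₀ = ⌊√80⌋ = 8.
With m₀=0, d₀=1 and mₖ₊₁ = dₖaₖ − mₖ, dₖ₊₁ = (n − mₖ₊₁²)/dₖ, aₖ₊₁ = ⌊(a₀+mₖ₊₁)/dₖ₊₁⌋:
  k=1: m=8, d=16, a=1
  k=2: m=8, d=1, a=16
d=1 and a=2a₀=16 at k=2, so the next step gives (m, d) = (8, 16) again — its k=1 value — and the period has length 2.

[8; 1, 16]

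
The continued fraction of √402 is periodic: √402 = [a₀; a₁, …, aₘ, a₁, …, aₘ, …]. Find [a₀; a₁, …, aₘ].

a₀ = ⌊√402⌋ = 20.

[20; 20, 40]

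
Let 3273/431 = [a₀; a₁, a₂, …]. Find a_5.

3273 = 7·431 + 256   →  a_0 = 7
431 = 1·256 + 175   →  a_1 = 1
256 = 1·175 + 81   →  a_2 = 1
175 = 2·81 + 13   →  a_3 = 2
81 = 6·13 + 3   →  a_4 = 6
13 = 4·3 + 1   →  a_5 = 4

4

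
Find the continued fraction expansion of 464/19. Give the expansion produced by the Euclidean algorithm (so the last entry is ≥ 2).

[24; 2, 2, 1, 2]

464 = 24*19 + 8
19 = 2*8 + 3
8 = 2*3 + 2
3 = 1*2 + 1
2 = 2*1 + 0  (stop)
So 464/19 = [24; 2, 2, 1, 2].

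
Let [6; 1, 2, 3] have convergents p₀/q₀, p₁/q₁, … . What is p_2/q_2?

Using pₖ = aₖpₖ₋₁ + pₖ₋₂, qₖ = aₖqₖ₋₁ + qₖ₋₂ (with p₋₁=1, p₋₂=0, q₋₁=0, q₋₂=1):
  k=0: a=6, p=6, q=1
  k=1: a=1, p=7, q=1
  k=2: a=2, p=20, q=3

20/3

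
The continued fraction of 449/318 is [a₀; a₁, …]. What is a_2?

2

449 = 1·318 + 131   →  a_0 = 1
318 = 2·131 + 56   →  a_1 = 2
131 = 2·56 + 19   →  a_2 = 2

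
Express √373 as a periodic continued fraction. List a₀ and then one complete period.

[19; 3, 5, 5, 3, 38]

a₀ = ⌊√373⌋ = 19.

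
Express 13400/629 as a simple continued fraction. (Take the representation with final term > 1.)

[21; 3, 3, 2, 2, 3, 3]

13400 = 21*629 + 191
629 = 3*191 + 56
191 = 3*56 + 23
56 = 2*23 + 10
23 = 2*10 + 3
10 = 3*3 + 1
3 = 3*1 + 0  (stop)
So 13400/629 = [21; 3, 3, 2, 2, 3, 3].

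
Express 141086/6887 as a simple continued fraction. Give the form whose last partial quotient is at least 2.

[20; 2, 17, 6, 3, 2, 4]

141086 = 20×6887 + 3346
6887 = 2×3346 + 195
3346 = 17×195 + 31
195 = 6×31 + 9
31 = 3×9 + 4
9 = 2×4 + 1
4 = 4×1 + 0  (stop)
So 141086/6887 = [20; 2, 17, 6, 3, 2, 4].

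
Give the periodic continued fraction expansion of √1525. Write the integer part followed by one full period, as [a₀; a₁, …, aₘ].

[39; 19, 1, 1, 19, 78]

a₀ = ⌊√1525⌋ = 39.
With m₀=0, d₀=1 and mₖ₊₁ = dₖaₖ − mₖ, dₖ₊₁ = (n − mₖ₊₁²)/dₖ, aₖ₊₁ = ⌊(a₀+mₖ₊₁)/dₖ₊₁⌋:
  k=1: m=39, d=4, a=19
  k=2: m=37, d=39, a=1
  k=3: m=2, d=39, a=1
  k=4: m=37, d=4, a=19
  k=5: m=39, d=1, a=78
d=1 and a=2a₀=78 at k=5, so the next step gives (m, d) = (39, 4) again — its k=1 value — and the period has length 5.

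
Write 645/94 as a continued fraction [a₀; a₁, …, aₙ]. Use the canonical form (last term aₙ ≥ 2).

645 = 6×94 + 81
94 = 1×81 + 13
81 = 6×13 + 3
13 = 4×3 + 1
3 = 3×1 + 0  (stop)
So 645/94 = [6; 1, 6, 4, 3].

[6; 1, 6, 4, 3]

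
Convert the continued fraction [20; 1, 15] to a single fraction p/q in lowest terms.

Using pₖ = aₖpₖ₋₁ + pₖ₋₂ and qₖ = aₖqₖ₋₁ + qₖ₋₂:
  k=0: a=20, p=20, q=1
  k=1: a=1, p=21, q=1
  k=2: a=15, p=335, q=16

335/16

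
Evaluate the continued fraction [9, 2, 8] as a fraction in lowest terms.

Using pₖ = aₖpₖ₋₁ + pₖ₋₂ and qₖ = aₖqₖ₋₁ + qₖ₋₂:
  k=0: a=9, p=9, q=1
  k=1: a=2, p=19, q=2
  k=2: a=8, p=161, q=17

161/17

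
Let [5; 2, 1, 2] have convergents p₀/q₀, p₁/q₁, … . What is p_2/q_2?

16/3

Using pₖ = aₖpₖ₋₁ + pₖ₋₂, qₖ = aₖqₖ₋₁ + qₖ₋₂ (with p₋₁=1, p₋₂=0, q₋₁=0, q₋₂=1):
  k=0: a=5, p=5, q=1
  k=1: a=2, p=11, q=2
  k=2: a=1, p=16, q=3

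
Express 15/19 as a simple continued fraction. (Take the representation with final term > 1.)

15 = 0×19 + 15
19 = 1×15 + 4
15 = 3×4 + 3
4 = 1×3 + 1
3 = 3×1 + 0  (stop)
So 15/19 = [0; 1, 3, 1, 3].

[0; 1, 3, 1, 3]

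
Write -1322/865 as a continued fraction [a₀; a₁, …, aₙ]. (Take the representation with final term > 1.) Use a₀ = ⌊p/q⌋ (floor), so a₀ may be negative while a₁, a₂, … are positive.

[-2; 2, 8, 3, 16]

-1322 = -2×865 + 408
865 = 2×408 + 49
408 = 8×49 + 16
49 = 3×16 + 1
16 = 16×1 + 0  (stop)
So -1322/865 = [-2; 2, 8, 3, 16].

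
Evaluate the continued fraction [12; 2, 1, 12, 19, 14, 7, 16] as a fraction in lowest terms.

Using pₖ = aₖpₖ₋₁ + pₖ₋₂ and qₖ = aₖqₖ₋₁ + qₖ₋₂:
  k=0: a=12, p=12, q=1
  k=1: a=2, p=25, q=2
  k=2: a=1, p=37, q=3
  k=3: a=12, p=469, q=38
  k=4: a=19, p=8948, q=725
  k=5: a=14, p=125741, q=10188
  k=6: a=7, p=889135, q=72041
  k=7: a=16, p=14351901, q=1162844

14351901/1162844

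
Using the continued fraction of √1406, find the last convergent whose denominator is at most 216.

√1406 = [37; 2, 74, …] (period length 2).
Convergents:
  p_0/q_0 = 37/1
  p_1/q_1 = 75/2
  p_2/q_2 = 5587/149
  p_3/q_3 = 11249/300
q_2 = 149 ≤ 216 < 300 = q_3, so the answer is 5587/149.

5587/149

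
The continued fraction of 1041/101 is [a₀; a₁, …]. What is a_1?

3

1041 = 10·101 + 31   →  a_0 = 10
101 = 3·31 + 8   →  a_1 = 3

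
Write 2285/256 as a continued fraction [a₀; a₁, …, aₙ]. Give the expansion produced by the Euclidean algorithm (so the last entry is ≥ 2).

2285 = 8*256 + 237
256 = 1*237 + 19
237 = 12*19 + 9
19 = 2*9 + 1
9 = 9*1 + 0  (stop)
So 2285/256 = [8; 1, 12, 2, 9].

[8; 1, 12, 2, 9]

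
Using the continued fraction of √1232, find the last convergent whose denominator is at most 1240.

24605/701

√1232 = [35; 10, 70, …] (period length 2).
Convergents:
  p_0/q_0 = 35/1
  p_1/q_1 = 351/10
  p_2/q_2 = 24605/701
  p_3/q_3 = 246401/7020
q_2 = 701 ≤ 1240 < 7020 = q_3, so the answer is 24605/701.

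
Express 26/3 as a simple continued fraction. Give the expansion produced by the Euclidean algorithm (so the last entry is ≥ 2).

26 = 8×3 + 2
3 = 1×2 + 1
2 = 2×1 + 0  (stop)
So 26/3 = [8; 1, 2].

[8; 1, 2]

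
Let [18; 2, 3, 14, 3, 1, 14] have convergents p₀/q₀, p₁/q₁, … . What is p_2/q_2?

Using pₖ = aₖpₖ₋₁ + pₖ₋₂, qₖ = aₖqₖ₋₁ + qₖ₋₂ (with p₋₁=1, p₋₂=0, q₋₁=0, q₋₂=1):
  k=0: a=18, p=18, q=1
  k=1: a=2, p=37, q=2
  k=2: a=3, p=129, q=7

129/7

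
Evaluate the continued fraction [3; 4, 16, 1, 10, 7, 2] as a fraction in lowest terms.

Using pₖ = aₖpₖ₋₁ + pₖ₋₂ and qₖ = aₖqₖ₋₁ + qₖ₋₂:
  k=0: a=3, p=3, q=1
  k=1: a=4, p=13, q=4
  k=2: a=16, p=211, q=65
  k=3: a=1, p=224, q=69
  k=4: a=10, p=2451, q=755
  k=5: a=7, p=17381, q=5354
  k=6: a=2, p=37213, q=11463

37213/11463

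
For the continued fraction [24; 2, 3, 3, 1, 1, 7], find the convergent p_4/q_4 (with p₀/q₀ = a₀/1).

Using pₖ = aₖpₖ₋₁ + pₖ₋₂, qₖ = aₖqₖ₋₁ + qₖ₋₂ (with p₋₁=1, p₋₂=0, q₋₁=0, q₋₂=1):
  k=0: a=24, p=24, q=1
  k=1: a=2, p=49, q=2
  k=2: a=3, p=171, q=7
  k=3: a=3, p=562, q=23
  k=4: a=1, p=733, q=30

733/30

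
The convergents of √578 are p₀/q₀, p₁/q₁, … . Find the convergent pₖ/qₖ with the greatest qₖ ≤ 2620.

√578 = [24; 24, 48, …] (period length 2).
Convergents:
  p_0/q_0 = 24/1
  p_1/q_1 = 577/24
  p_2/q_2 = 27720/1153
  p_3/q_3 = 665857/27696
q_2 = 1153 ≤ 2620 < 27696 = q_3, so the answer is 27720/1153.

27720/1153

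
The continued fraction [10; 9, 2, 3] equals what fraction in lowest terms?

667/66

Using pₖ = aₖpₖ₋₁ + pₖ₋₂ and qₖ = aₖqₖ₋₁ + qₖ₋₂:
  k=0: a=10, p=10, q=1
  k=1: a=9, p=91, q=9
  k=2: a=2, p=192, q=19
  k=3: a=3, p=667, q=66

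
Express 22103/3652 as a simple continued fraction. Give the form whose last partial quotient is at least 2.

22103 = 6*3652 + 191
3652 = 19*191 + 23
191 = 8*23 + 7
23 = 3*7 + 2
7 = 3*2 + 1
2 = 2*1 + 0  (stop)
So 22103/3652 = [6; 19, 8, 3, 3, 2].

[6; 19, 8, 3, 3, 2]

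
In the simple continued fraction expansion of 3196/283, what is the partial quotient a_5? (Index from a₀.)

1

3196 = 11·283 + 83   →  a_0 = 11
283 = 3·83 + 34   →  a_1 = 3
83 = 2·34 + 15   →  a_2 = 2
34 = 2·15 + 4   →  a_3 = 2
15 = 3·4 + 3   →  a_4 = 3
4 = 1·3 + 1   →  a_5 = 1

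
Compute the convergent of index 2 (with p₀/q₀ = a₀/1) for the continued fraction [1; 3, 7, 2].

29/22

Using pₖ = aₖpₖ₋₁ + pₖ₋₂, qₖ = aₖqₖ₋₁ + qₖ₋₂ (with p₋₁=1, p₋₂=0, q₋₁=0, q₋₂=1):
  k=0: a=1, p=1, q=1
  k=1: a=3, p=4, q=3
  k=2: a=7, p=29, q=22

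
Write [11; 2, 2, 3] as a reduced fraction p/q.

194/17

Fold from the inside: start with 3/1.
  2 + 1/3 = 7/3
  2 + 3/7 = 17/7
  11 + 7/17 = 194/17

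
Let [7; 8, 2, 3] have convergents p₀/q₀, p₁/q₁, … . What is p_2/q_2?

121/17

Using pₖ = aₖpₖ₋₁ + pₖ₋₂, qₖ = aₖqₖ₋₁ + qₖ₋₂ (with p₋₁=1, p₋₂=0, q₋₁=0, q₋₂=1):
  k=0: a=7, p=7, q=1
  k=1: a=8, p=57, q=8
  k=2: a=2, p=121, q=17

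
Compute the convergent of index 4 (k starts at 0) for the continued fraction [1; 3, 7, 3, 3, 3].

Using pₖ = aₖpₖ₋₁ + pₖ₋₂, qₖ = aₖqₖ₋₁ + qₖ₋₂ (with p₋₁=1, p₋₂=0, q₋₁=0, q₋₂=1):
  k=0: a=1, p=1, q=1
  k=1: a=3, p=4, q=3
  k=2: a=7, p=29, q=22
  k=3: a=3, p=91, q=69
  k=4: a=3, p=302, q=229

302/229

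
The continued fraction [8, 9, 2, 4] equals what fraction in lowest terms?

Using pₖ = aₖpₖ₋₁ + pₖ₋₂ and qₖ = aₖqₖ₋₁ + qₖ₋₂:
  k=0: a=8, p=8, q=1
  k=1: a=9, p=73, q=9
  k=2: a=2, p=154, q=19
  k=3: a=4, p=689, q=85

689/85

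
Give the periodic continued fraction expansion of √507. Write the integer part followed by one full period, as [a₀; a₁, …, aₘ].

[22; 1, 1, 14, 1, 1, 44]

a₀ = ⌊√507⌋ = 22.
With m₀=0, d₀=1 and mₖ₊₁ = dₖaₖ − mₖ, dₖ₊₁ = (n − mₖ₊₁²)/dₖ, aₖ₊₁ = ⌊(a₀+mₖ₊₁)/dₖ₊₁⌋:
  k=1: m=22, d=23, a=1
  k=2: m=1, d=22, a=1
  k=3: m=21, d=3, a=14
  k=4: m=21, d=22, a=1
  k=5: m=1, d=23, a=1
  k=6: m=22, d=1, a=44
d=1 and a=2a₀=44 at k=6, so the next step gives (m, d) = (22, 23) again — its k=1 value — and the period has length 6.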